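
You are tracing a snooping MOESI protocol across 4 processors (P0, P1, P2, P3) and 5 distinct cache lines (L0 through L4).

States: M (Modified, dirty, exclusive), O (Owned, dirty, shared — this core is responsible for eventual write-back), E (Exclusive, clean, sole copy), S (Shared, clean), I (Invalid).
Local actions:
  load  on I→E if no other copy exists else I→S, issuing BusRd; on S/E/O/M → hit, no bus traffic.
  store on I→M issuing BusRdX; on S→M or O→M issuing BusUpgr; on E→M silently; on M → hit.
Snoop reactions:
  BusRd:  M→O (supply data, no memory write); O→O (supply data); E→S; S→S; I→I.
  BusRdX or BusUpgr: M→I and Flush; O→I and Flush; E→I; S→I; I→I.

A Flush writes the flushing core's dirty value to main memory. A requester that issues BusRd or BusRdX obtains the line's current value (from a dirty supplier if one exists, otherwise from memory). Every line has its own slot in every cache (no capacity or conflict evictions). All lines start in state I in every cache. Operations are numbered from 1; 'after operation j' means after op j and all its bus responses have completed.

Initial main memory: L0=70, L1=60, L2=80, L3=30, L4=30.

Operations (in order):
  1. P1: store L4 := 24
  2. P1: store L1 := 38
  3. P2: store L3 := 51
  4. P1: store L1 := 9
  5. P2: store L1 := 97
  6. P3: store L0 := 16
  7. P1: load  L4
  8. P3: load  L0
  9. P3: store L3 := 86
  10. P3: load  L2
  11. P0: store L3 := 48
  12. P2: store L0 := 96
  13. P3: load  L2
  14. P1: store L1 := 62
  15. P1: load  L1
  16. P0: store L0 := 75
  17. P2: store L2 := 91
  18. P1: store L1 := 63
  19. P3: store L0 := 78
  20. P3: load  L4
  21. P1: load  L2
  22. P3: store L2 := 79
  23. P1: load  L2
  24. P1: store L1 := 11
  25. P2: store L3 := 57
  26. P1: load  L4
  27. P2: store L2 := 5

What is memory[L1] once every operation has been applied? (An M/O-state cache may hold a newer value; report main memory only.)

  op1 P1: store L4 := 24 → I/M/I/I on L4; bus BusRdX; mem=30
  op2 P1: store L1 := 38 → I/M/I/I on L1; bus BusRdX; mem=60
  op3 P2: store L3 := 51 → I/I/M/I on L3; bus BusRdX; mem=30
  op4 P1: store L1 := 9 → I/M/I/I on L1; bus (none); mem=60
  op5 P2: store L1 := 97 → I/I/M/I on L1; bus BusRdX Flush; mem=9
  op6 P3: store L0 := 16 → I/I/I/M on L0; bus BusRdX; mem=70
  op7 P1: load  L4 → I/M/I/I on L4; bus (none); mem=30
  op8 P3: load  L0 → I/I/I/M on L0; bus (none); mem=70
  op9 P3: store L3 := 86 → I/I/I/M on L3; bus BusRdX Flush; mem=51
  op10 P3: load  L2 → I/I/I/E on L2; bus BusRd; mem=80
  op11 P0: store L3 := 48 → M/I/I/I on L3; bus BusRdX Flush; mem=86
  op12 P2: store L0 := 96 → I/I/M/I on L0; bus BusRdX Flush; mem=16
  op13 P3: load  L2 → I/I/I/E on L2; bus (none); mem=80
  op14 P1: store L1 := 62 → I/M/I/I on L1; bus BusRdX Flush; mem=97
  op15 P1: load  L1 → I/M/I/I on L1; bus (none); mem=97
  op16 P0: store L0 := 75 → M/I/I/I on L0; bus BusRdX Flush; mem=96
  op17 P2: store L2 := 91 → I/I/M/I on L2; bus BusRdX; mem=80
  op18 P1: store L1 := 63 → I/M/I/I on L1; bus (none); mem=97
  op19 P3: store L0 := 78 → I/I/I/M on L0; bus BusRdX Flush; mem=75
  op20 P3: load  L4 → I/O/I/S on L4; bus BusRd; mem=30
  op21 P1: load  L2 → I/S/O/I on L2; bus BusRd; mem=80
  op22 P3: store L2 := 79 → I/I/I/M on L2; bus BusRdX Flush; mem=91
  op23 P1: load  L2 → I/S/I/O on L2; bus BusRd; mem=91
  op24 P1: store L1 := 11 → I/M/I/I on L1; bus (none); mem=97
  op25 P2: store L3 := 57 → I/I/M/I on L3; bus BusRdX Flush; mem=48
  op26 P1: load  L4 → I/O/I/S on L4; bus (none); mem=30
  op27 P2: store L2 := 5 → I/I/M/I on L2; bus BusRdX Flush; mem=79

memory[L1] = 97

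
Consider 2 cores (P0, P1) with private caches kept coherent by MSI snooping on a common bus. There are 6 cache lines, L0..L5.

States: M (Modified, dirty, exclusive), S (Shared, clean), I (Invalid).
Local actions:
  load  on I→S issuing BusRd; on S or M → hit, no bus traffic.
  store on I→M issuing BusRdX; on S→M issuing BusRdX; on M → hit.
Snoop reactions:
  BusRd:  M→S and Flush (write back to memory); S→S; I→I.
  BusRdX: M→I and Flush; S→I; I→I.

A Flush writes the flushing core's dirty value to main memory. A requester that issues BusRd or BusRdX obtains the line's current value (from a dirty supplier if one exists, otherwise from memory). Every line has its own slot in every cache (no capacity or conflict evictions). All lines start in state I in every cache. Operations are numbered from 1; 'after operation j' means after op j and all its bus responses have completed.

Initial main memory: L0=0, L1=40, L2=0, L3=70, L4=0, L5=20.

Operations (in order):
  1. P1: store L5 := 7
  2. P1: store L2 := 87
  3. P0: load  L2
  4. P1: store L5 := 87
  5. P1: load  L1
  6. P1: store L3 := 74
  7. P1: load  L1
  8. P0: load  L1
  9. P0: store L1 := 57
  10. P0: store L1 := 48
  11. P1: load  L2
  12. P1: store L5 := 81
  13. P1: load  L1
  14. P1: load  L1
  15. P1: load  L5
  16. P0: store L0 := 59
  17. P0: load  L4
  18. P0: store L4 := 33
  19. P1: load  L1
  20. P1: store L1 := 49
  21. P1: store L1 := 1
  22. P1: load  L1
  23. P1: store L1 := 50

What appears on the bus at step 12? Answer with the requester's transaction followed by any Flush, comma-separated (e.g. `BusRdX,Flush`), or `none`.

bus = none

[1] P1: store L5 := 7 | P0:I, P1:M(7) | bus: BusRdX
[2] P1: store L2 := 87 | P0:I, P1:M(87) | bus: BusRdX
[3] P0: load  L2 | P0:S(87), P1:S(87) | bus: BusRd,Flush
[4] P1: store L5 := 87 | P0:I, P1:M(87) | bus: none
[5] P1: load  L1 | P0:I, P1:S(40) | bus: BusRd
[6] P1: store L3 := 74 | P0:I, P1:M(74) | bus: BusRdX
[7] P1: load  L1 | P0:I, P1:S(40) | bus: none
[8] P0: load  L1 | P0:S(40), P1:S(40) | bus: BusRd
[9] P0: store L1 := 57 | P0:M(57), P1:I | bus: BusRdX
[10] P0: store L1 := 48 | P0:M(48), P1:I | bus: none
[11] P1: load  L2 | P0:S(87), P1:S(87) | bus: none
[12] P1: store L5 := 81 | P0:I, P1:M(81) | bus: none
[13] P1: load  L1 | P0:S(48), P1:S(48) | bus: BusRd,Flush
[14] P1: load  L1 | P0:S(48), P1:S(48) | bus: none
[15] P1: load  L5 | P0:I, P1:M(81) | bus: none
[16] P0: store L0 := 59 | P0:M(59), P1:I | bus: BusRdX
[17] P0: load  L4 | P0:S(0), P1:I | bus: BusRd
[18] P0: store L4 := 33 | P0:M(33), P1:I | bus: BusRdX
[19] P1: load  L1 | P0:S(48), P1:S(48) | bus: none
[20] P1: store L1 := 49 | P0:I, P1:M(49) | bus: BusRdX
[21] P1: store L1 := 1 | P0:I, P1:M(1) | bus: none
[22] P1: load  L1 | P0:I, P1:M(1) | bus: none
[23] P1: store L1 := 50 | P0:I, P1:M(50) | bus: none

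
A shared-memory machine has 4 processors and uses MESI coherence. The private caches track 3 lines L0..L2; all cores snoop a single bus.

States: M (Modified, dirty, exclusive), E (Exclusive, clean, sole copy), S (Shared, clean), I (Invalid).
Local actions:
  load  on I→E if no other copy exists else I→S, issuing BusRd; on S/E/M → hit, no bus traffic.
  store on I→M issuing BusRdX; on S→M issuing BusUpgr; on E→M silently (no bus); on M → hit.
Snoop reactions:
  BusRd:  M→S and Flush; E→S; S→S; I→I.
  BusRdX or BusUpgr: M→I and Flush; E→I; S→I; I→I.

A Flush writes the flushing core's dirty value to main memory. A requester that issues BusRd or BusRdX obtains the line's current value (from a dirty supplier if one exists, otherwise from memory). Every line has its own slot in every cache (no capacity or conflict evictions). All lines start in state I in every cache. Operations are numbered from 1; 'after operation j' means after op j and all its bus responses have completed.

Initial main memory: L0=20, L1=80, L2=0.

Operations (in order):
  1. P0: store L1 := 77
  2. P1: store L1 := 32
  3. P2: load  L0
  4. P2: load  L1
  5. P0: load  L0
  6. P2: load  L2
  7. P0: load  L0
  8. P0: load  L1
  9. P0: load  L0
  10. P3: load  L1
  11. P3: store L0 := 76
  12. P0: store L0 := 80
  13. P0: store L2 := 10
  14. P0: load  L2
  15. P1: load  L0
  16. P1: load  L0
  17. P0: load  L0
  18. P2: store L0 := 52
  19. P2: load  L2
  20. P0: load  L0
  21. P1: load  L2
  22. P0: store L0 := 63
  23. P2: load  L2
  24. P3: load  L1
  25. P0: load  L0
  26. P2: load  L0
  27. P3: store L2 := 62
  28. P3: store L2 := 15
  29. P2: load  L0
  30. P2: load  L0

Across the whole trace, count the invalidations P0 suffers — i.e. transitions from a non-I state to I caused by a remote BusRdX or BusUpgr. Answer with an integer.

  op1 P0: store L1 := 77 → M/I/I/I on L1; bus BusRdX; mem=80
  op2 P1: store L1 := 32 → I/M/I/I on L1; bus BusRdX Flush; mem=77
  op3 P2: load  L0 → I/I/E/I on L0; bus BusRd; mem=20
  op4 P2: load  L1 → I/S/S/I on L1; bus BusRd Flush; mem=32
  op5 P0: load  L0 → S/I/S/I on L0; bus BusRd; mem=20
  op6 P2: load  L2 → I/I/E/I on L2; bus BusRd; mem=0
  op7 P0: load  L0 → S/I/S/I on L0; bus (none); mem=20
  op8 P0: load  L1 → S/S/S/I on L1; bus BusRd; mem=32
  op9 P0: load  L0 → S/I/S/I on L0; bus (none); mem=20
  op10 P3: load  L1 → S/S/S/S on L1; bus BusRd; mem=32
  op11 P3: store L0 := 76 → I/I/I/M on L0; bus BusRdX; mem=20
  op12 P0: store L0 := 80 → M/I/I/I on L0; bus BusRdX Flush; mem=76
  op13 P0: store L2 := 10 → M/I/I/I on L2; bus BusRdX; mem=0
  op14 P0: load  L2 → M/I/I/I on L2; bus (none); mem=0
  op15 P1: load  L0 → S/S/I/I on L0; bus BusRd Flush; mem=80
  op16 P1: load  L0 → S/S/I/I on L0; bus (none); mem=80
  op17 P0: load  L0 → S/S/I/I on L0; bus (none); mem=80
  op18 P2: store L0 := 52 → I/I/M/I on L0; bus BusRdX; mem=80
  op19 P2: load  L2 → S/I/S/I on L2; bus BusRd Flush; mem=10
  op20 P0: load  L0 → S/I/S/I on L0; bus BusRd Flush; mem=52
  op21 P1: load  L2 → S/S/S/I on L2; bus BusRd; mem=10
  op22 P0: store L0 := 63 → M/I/I/I on L0; bus BusUpgr; mem=52
  op23 P2: load  L2 → S/S/S/I on L2; bus (none); mem=10
  op24 P3: load  L1 → S/S/S/S on L1; bus (none); mem=32
  op25 P0: load  L0 → M/I/I/I on L0; bus (none); mem=52
  op26 P2: load  L0 → S/I/S/I on L0; bus BusRd Flush; mem=63
  op27 P3: store L2 := 62 → I/I/I/M on L2; bus BusRdX; mem=10
  op28 P3: store L2 := 15 → I/I/I/M on L2; bus (none); mem=10
  op29 P2: load  L0 → S/I/S/I on L0; bus (none); mem=63
  op30 P2: load  L0 → S/I/S/I on L0; bus (none); mem=63

invalidations = 4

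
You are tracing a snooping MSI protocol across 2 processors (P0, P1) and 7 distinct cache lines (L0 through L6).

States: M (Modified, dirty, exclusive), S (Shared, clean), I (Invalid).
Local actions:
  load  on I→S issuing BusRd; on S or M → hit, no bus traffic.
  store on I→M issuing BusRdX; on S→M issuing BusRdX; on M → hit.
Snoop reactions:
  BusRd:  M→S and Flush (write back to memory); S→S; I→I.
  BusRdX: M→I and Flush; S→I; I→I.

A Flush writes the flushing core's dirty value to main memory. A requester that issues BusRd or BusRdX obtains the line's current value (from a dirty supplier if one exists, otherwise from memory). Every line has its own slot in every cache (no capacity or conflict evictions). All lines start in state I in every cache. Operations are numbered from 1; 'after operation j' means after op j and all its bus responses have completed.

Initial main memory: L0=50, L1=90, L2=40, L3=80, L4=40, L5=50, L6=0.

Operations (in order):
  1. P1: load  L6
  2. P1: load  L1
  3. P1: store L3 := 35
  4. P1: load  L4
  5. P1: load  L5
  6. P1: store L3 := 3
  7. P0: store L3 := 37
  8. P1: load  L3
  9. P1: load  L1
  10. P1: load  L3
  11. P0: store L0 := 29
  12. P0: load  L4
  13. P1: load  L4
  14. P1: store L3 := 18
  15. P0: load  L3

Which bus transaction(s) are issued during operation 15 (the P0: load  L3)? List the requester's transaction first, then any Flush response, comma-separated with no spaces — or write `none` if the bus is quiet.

1. P1: load  L6  bus=[BusRd]  L6: P0=I P1=S  mem[L6]=0
2. P1: load  L1  bus=[BusRd]  L1: P0=I P1=S  mem[L1]=90
3. P1: store L3 := 35  bus=[BusRdX]  L3: P0=I P1=M  mem[L3]=80
4. P1: load  L4  bus=[BusRd]  L4: P0=I P1=S  mem[L4]=40
5. P1: load  L5  bus=[BusRd]  L5: P0=I P1=S  mem[L5]=50
6. P1: store L3 := 3  bus=[-]  L3: P0=I P1=M  mem[L3]=80
7. P0: store L3 := 37  bus=[BusRdX,Flush]  L3: P0=M P1=I  mem[L3]=3
8. P1: load  L3  bus=[BusRd,Flush]  L3: P0=S P1=S  mem[L3]=37
9. P1: load  L1  bus=[-]  L1: P0=I P1=S  mem[L1]=90
10. P1: load  L3  bus=[-]  L3: P0=S P1=S  mem[L3]=37
11. P0: store L0 := 29  bus=[BusRdX]  L0: P0=M P1=I  mem[L0]=50
12. P0: load  L4  bus=[BusRd]  L4: P0=S P1=S  mem[L4]=40
13. P1: load  L4  bus=[-]  L4: P0=S P1=S  mem[L4]=40
14. P1: store L3 := 18  bus=[BusRdX]  L3: P0=I P1=M  mem[L3]=37
15. P0: load  L3  bus=[BusRd,Flush]  L3: P0=S P1=S  mem[L3]=18

bus = BusRd,Flush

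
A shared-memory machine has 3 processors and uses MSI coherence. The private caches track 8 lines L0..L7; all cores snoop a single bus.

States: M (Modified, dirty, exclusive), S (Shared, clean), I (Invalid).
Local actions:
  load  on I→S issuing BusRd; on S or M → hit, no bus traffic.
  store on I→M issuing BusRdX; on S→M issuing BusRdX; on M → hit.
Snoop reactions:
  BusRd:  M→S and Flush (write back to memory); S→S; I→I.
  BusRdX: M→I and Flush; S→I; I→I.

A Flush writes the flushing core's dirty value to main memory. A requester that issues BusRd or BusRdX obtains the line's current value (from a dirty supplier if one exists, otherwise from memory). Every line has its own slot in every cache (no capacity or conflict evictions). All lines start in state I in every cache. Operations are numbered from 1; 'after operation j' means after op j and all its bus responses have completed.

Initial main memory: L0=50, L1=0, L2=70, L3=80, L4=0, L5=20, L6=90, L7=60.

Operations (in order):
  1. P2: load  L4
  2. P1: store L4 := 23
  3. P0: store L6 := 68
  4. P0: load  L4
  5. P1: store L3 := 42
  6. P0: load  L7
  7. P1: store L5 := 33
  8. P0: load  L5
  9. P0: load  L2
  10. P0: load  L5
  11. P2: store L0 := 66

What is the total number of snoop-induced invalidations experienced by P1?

[1] P2: load  L4 | P0:I, P1:I, P2:S(0) | bus: BusRd
[2] P1: store L4 := 23 | P0:I, P1:M(23), P2:I | bus: BusRdX
[3] P0: store L6 := 68 | P0:M(68), P1:I, P2:I | bus: BusRdX
[4] P0: load  L4 | P0:S(23), P1:S(23), P2:I | bus: BusRd,Flush
[5] P1: store L3 := 42 | P0:I, P1:M(42), P2:I | bus: BusRdX
[6] P0: load  L7 | P0:S(60), P1:I, P2:I | bus: BusRd
[7] P1: store L5 := 33 | P0:I, P1:M(33), P2:I | bus: BusRdX
[8] P0: load  L5 | P0:S(33), P1:S(33), P2:I | bus: BusRd,Flush
[9] P0: load  L2 | P0:S(70), P1:I, P2:I | bus: BusRd
[10] P0: load  L5 | P0:S(33), P1:S(33), P2:I | bus: none
[11] P2: store L0 := 66 | P0:I, P1:I, P2:M(66) | bus: BusRdX

invalidations = 0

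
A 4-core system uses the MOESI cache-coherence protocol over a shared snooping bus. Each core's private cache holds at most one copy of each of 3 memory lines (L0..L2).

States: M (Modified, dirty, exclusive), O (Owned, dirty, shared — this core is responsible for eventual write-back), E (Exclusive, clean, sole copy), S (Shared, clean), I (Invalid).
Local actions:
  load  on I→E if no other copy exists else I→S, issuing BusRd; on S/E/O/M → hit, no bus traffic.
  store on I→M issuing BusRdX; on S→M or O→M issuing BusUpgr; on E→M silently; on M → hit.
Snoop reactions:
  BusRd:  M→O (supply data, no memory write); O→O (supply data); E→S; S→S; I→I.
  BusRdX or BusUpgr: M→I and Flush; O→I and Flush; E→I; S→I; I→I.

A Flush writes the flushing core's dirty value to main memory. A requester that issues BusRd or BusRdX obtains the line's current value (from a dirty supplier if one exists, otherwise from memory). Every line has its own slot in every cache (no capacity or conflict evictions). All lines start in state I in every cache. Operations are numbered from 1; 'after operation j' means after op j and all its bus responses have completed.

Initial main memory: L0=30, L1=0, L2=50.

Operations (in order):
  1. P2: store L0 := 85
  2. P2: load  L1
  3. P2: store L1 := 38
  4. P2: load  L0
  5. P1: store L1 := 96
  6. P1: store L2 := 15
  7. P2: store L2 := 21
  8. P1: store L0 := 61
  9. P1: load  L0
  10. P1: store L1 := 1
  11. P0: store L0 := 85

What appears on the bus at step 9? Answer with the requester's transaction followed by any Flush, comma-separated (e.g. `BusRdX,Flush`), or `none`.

bus = none

step 1: P2: store L0 := 85  ⟶  IIMI  (L0)  txn=BusRdX  M[L0]=30
step 2: P2: load  L1  ⟶  IIEI  (L1)  txn=BusRd  M[L1]=0
step 3: P2: store L1 := 38  ⟶  IIMI  (L1)  txn=∅  M[L1]=0
step 4: P2: load  L0  ⟶  IIMI  (L0)  txn=∅  M[L0]=30
step 5: P1: store L1 := 96  ⟶  IMII  (L1)  txn=BusRdX+Flush  M[L1]=38
step 6: P1: store L2 := 15  ⟶  IMII  (L2)  txn=BusRdX  M[L2]=50
step 7: P2: store L2 := 21  ⟶  IIMI  (L2)  txn=BusRdX+Flush  M[L2]=15
step 8: P1: store L0 := 61  ⟶  IMII  (L0)  txn=BusRdX+Flush  M[L0]=85
step 9: P1: load  L0  ⟶  IMII  (L0)  txn=∅  M[L0]=85
step 10: P1: store L1 := 1  ⟶  IMII  (L1)  txn=∅  M[L1]=38
step 11: P0: store L0 := 85  ⟶  MIII  (L0)  txn=BusRdX+Flush  M[L0]=61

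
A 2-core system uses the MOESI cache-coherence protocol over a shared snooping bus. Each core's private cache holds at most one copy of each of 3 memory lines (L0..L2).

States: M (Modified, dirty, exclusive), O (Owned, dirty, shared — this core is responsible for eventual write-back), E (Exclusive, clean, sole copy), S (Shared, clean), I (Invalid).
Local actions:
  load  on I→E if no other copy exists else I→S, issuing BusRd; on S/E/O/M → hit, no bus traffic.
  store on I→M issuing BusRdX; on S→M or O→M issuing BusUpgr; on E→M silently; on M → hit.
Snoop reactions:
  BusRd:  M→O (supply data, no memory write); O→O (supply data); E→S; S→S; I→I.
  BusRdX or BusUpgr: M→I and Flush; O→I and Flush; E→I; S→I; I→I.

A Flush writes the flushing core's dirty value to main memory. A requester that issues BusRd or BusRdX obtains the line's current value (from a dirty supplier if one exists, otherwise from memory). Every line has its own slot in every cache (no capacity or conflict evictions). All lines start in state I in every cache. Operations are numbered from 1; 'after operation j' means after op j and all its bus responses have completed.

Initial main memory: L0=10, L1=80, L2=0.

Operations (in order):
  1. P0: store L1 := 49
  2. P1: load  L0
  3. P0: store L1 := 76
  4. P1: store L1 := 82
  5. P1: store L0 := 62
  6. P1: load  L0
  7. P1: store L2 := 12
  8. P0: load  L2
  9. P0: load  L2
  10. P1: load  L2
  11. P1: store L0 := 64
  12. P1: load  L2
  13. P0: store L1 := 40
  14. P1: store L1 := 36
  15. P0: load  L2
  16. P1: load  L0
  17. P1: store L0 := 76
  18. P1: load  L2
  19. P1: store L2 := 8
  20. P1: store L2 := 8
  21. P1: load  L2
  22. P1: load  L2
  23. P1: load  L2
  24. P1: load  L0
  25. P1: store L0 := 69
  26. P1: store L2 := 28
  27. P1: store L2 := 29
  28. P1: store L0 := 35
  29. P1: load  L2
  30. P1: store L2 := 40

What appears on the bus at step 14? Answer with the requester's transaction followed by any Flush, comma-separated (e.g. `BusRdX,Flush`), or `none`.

  op1 P0: store L1 := 49 → M/I on L1; bus BusRdX; mem=80
  op2 P1: load  L0 → I/E on L0; bus BusRd; mem=10
  op3 P0: store L1 := 76 → M/I on L1; bus (none); mem=80
  op4 P1: store L1 := 82 → I/M on L1; bus BusRdX Flush; mem=76
  op5 P1: store L0 := 62 → I/M on L0; bus (none); mem=10
  op6 P1: load  L0 → I/M on L0; bus (none); mem=10
  op7 P1: store L2 := 12 → I/M on L2; bus BusRdX; mem=0
  op8 P0: load  L2 → S/O on L2; bus BusRd; mem=0
  op9 P0: load  L2 → S/O on L2; bus (none); mem=0
  op10 P1: load  L2 → S/O on L2; bus (none); mem=0
  op11 P1: store L0 := 64 → I/M on L0; bus (none); mem=10
  op12 P1: load  L2 → S/O on L2; bus (none); mem=0
  op13 P0: store L1 := 40 → M/I on L1; bus BusRdX Flush; mem=82
  op14 P1: store L1 := 36 → I/M on L1; bus BusRdX Flush; mem=40
  op15 P0: load  L2 → S/O on L2; bus (none); mem=0
  op16 P1: load  L0 → I/M on L0; bus (none); mem=10
  op17 P1: store L0 := 76 → I/M on L0; bus (none); mem=10
  op18 P1: load  L2 → S/O on L2; bus (none); mem=0
  op19 P1: store L2 := 8 → I/M on L2; bus BusUpgr; mem=0
  op20 P1: store L2 := 8 → I/M on L2; bus (none); mem=0
  op21 P1: load  L2 → I/M on L2; bus (none); mem=0
  op22 P1: load  L2 → I/M on L2; bus (none); mem=0
  op23 P1: load  L2 → I/M on L2; bus (none); mem=0
  op24 P1: load  L0 → I/M on L0; bus (none); mem=10
  op25 P1: store L0 := 69 → I/M on L0; bus (none); mem=10
  op26 P1: store L2 := 28 → I/M on L2; bus (none); mem=0
  op27 P1: store L2 := 29 → I/M on L2; bus (none); mem=0
  op28 P1: store L0 := 35 → I/M on L0; bus (none); mem=10
  op29 P1: load  L2 → I/M on L2; bus (none); mem=0
  op30 P1: store L2 := 40 → I/M on L2; bus (none); mem=0

bus = BusRdX,Flush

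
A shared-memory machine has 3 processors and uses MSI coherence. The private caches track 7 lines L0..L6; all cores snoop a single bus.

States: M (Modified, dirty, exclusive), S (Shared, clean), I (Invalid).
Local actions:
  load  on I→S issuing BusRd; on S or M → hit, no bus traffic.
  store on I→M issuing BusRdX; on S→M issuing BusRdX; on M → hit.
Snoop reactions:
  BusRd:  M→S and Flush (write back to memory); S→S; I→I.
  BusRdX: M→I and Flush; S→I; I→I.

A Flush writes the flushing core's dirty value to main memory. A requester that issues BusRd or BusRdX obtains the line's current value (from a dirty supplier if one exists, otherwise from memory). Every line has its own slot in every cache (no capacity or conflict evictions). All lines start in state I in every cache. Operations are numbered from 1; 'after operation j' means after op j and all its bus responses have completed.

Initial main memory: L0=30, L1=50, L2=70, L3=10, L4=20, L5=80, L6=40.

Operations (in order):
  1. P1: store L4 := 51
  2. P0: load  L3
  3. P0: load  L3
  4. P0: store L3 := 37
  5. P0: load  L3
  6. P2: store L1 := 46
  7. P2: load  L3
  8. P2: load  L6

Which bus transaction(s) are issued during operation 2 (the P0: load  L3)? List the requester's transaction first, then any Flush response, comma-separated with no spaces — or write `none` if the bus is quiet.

bus = BusRd

1. P1: store L4 := 51  bus=[BusRdX]  L4: P0=I P1=M P2=I  mem[L4]=20
2. P0: load  L3  bus=[BusRd]  L3: P0=S P1=I P2=I  mem[L3]=10
3. P0: load  L3  bus=[-]  L3: P0=S P1=I P2=I  mem[L3]=10
4. P0: store L3 := 37  bus=[BusRdX]  L3: P0=M P1=I P2=I  mem[L3]=10
5. P0: load  L3  bus=[-]  L3: P0=M P1=I P2=I  mem[L3]=10
6. P2: store L1 := 46  bus=[BusRdX]  L1: P0=I P1=I P2=M  mem[L1]=50
7. P2: load  L3  bus=[BusRd,Flush]  L3: P0=S P1=I P2=S  mem[L3]=37
8. P2: load  L6  bus=[BusRd]  L6: P0=I P1=I P2=S  mem[L6]=40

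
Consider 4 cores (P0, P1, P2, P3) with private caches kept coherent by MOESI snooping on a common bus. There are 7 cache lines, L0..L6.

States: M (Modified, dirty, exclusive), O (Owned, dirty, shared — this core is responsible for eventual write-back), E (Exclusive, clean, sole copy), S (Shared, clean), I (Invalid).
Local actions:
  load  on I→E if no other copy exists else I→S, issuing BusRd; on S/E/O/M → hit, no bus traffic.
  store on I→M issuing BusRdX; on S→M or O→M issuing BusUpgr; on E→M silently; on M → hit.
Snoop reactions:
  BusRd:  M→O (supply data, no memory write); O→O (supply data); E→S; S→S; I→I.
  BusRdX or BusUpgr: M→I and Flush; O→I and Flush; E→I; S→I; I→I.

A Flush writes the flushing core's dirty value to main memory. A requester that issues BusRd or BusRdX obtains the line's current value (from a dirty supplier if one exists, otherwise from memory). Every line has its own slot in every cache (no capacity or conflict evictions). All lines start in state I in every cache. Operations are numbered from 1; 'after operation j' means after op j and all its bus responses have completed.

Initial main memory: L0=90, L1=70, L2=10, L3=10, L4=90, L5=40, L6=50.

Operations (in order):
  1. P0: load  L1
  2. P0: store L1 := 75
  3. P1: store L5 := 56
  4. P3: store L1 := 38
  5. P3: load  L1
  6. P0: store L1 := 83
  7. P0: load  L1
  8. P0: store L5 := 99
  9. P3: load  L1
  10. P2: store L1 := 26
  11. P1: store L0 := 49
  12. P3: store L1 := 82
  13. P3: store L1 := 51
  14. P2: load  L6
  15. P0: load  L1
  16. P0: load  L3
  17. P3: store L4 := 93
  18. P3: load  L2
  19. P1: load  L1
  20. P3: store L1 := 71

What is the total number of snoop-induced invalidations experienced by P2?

1. P0: load  L1  bus=[BusRd]  L1: P0=E P1=I P2=I P3=I  mem[L1]=70
2. P0: store L1 := 75  bus=[-]  L1: P0=M P1=I P2=I P3=I  mem[L1]=70
3. P1: store L5 := 56  bus=[BusRdX]  L5: P0=I P1=M P2=I P3=I  mem[L5]=40
4. P3: store L1 := 38  bus=[BusRdX,Flush]  L1: P0=I P1=I P2=I P3=M  mem[L1]=75
5. P3: load  L1  bus=[-]  L1: P0=I P1=I P2=I P3=M  mem[L1]=75
6. P0: store L1 := 83  bus=[BusRdX,Flush]  L1: P0=M P1=I P2=I P3=I  mem[L1]=38
7. P0: load  L1  bus=[-]  L1: P0=M P1=I P2=I P3=I  mem[L1]=38
8. P0: store L5 := 99  bus=[BusRdX,Flush]  L5: P0=M P1=I P2=I P3=I  mem[L5]=56
9. P3: load  L1  bus=[BusRd]  L1: P0=O P1=I P2=I P3=S  mem[L1]=38
10. P2: store L1 := 26  bus=[BusRdX,Flush]  L1: P0=I P1=I P2=M P3=I  mem[L1]=83
11. P1: store L0 := 49  bus=[BusRdX]  L0: P0=I P1=M P2=I P3=I  mem[L0]=90
12. P3: store L1 := 82  bus=[BusRdX,Flush]  L1: P0=I P1=I P2=I P3=M  mem[L1]=26
13. P3: store L1 := 51  bus=[-]  L1: P0=I P1=I P2=I P3=M  mem[L1]=26
14. P2: load  L6  bus=[BusRd]  L6: P0=I P1=I P2=E P3=I  mem[L6]=50
15. P0: load  L1  bus=[BusRd]  L1: P0=S P1=I P2=I P3=O  mem[L1]=26
16. P0: load  L3  bus=[BusRd]  L3: P0=E P1=I P2=I P3=I  mem[L3]=10
17. P3: store L4 := 93  bus=[BusRdX]  L4: P0=I P1=I P2=I P3=M  mem[L4]=90
18. P3: load  L2  bus=[BusRd]  L2: P0=I P1=I P2=I P3=E  mem[L2]=10
19. P1: load  L1  bus=[BusRd]  L1: P0=S P1=S P2=I P3=O  mem[L1]=26
20. P3: store L1 := 71  bus=[BusUpgr]  L1: P0=I P1=I P2=I P3=M  mem[L1]=26

invalidations = 1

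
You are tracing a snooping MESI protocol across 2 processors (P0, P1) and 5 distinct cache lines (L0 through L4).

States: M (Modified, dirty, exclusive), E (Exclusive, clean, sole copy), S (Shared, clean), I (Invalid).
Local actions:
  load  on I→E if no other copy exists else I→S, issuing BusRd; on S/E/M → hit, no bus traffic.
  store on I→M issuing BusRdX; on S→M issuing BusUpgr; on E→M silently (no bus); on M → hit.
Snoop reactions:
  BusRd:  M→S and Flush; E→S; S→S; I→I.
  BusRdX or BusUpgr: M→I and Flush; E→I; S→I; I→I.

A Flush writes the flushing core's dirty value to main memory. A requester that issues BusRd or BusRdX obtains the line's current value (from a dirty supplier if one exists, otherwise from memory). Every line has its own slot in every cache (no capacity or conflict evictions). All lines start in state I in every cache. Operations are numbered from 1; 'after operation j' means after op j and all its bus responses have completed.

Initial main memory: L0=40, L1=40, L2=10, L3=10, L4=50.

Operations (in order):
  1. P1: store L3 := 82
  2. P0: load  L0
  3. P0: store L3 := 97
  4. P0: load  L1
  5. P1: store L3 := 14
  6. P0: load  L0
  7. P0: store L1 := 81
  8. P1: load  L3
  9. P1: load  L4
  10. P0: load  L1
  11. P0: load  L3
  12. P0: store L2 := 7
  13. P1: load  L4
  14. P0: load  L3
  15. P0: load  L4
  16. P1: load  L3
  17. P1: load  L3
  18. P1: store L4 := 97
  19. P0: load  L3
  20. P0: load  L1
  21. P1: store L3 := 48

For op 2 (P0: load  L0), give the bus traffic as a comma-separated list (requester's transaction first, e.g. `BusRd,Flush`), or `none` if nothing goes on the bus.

[1] P1: store L3 := 82 | P0:I, P1:M(82) | bus: BusRdX
[2] P0: load  L0 | P0:E(40), P1:I | bus: BusRd
[3] P0: store L3 := 97 | P0:M(97), P1:I | bus: BusRdX,Flush
[4] P0: load  L1 | P0:E(40), P1:I | bus: BusRd
[5] P1: store L3 := 14 | P0:I, P1:M(14) | bus: BusRdX,Flush
[6] P0: load  L0 | P0:E(40), P1:I | bus: none
[7] P0: store L1 := 81 | P0:M(81), P1:I | bus: none
[8] P1: load  L3 | P0:I, P1:M(14) | bus: none
[9] P1: load  L4 | P0:I, P1:E(50) | bus: BusRd
[10] P0: load  L1 | P0:M(81), P1:I | bus: none
[11] P0: load  L3 | P0:S(14), P1:S(14) | bus: BusRd,Flush
[12] P0: store L2 := 7 | P0:M(7), P1:I | bus: BusRdX
[13] P1: load  L4 | P0:I, P1:E(50) | bus: none
[14] P0: load  L3 | P0:S(14), P1:S(14) | bus: none
[15] P0: load  L4 | P0:S(50), P1:S(50) | bus: BusRd
[16] P1: load  L3 | P0:S(14), P1:S(14) | bus: none
[17] P1: load  L3 | P0:S(14), P1:S(14) | bus: none
[18] P1: store L4 := 97 | P0:I, P1:M(97) | bus: BusUpgr
[19] P0: load  L3 | P0:S(14), P1:S(14) | bus: none
[20] P0: load  L1 | P0:M(81), P1:I | bus: none
[21] P1: store L3 := 48 | P0:I, P1:M(48) | bus: BusUpgr

bus = BusRd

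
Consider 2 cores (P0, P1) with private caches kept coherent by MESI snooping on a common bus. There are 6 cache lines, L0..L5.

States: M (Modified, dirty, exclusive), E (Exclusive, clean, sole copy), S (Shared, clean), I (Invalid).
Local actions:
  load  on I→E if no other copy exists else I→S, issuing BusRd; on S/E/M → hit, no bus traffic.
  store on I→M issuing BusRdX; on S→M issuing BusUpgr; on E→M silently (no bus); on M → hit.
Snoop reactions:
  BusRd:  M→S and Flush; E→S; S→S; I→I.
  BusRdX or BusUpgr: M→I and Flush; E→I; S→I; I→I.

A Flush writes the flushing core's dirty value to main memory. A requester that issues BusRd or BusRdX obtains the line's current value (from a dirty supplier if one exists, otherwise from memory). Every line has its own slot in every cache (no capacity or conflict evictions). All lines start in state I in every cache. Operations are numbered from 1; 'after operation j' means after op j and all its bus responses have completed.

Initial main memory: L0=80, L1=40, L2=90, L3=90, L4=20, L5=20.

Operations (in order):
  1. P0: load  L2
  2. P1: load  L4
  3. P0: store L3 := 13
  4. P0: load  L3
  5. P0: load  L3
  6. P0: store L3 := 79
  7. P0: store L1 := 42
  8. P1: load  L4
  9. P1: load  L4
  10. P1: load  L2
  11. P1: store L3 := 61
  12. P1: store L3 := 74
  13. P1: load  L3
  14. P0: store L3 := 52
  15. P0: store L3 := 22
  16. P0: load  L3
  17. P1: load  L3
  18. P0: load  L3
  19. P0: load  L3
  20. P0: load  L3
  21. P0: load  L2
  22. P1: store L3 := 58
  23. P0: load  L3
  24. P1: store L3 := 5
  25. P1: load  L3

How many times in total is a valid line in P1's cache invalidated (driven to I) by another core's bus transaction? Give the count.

step 1: P0: load  L2  ⟶  EI  (L2)  txn=BusRd  M[L2]=90
step 2: P1: load  L4  ⟶  IE  (L4)  txn=BusRd  M[L4]=20
step 3: P0: store L3 := 13  ⟶  MI  (L3)  txn=BusRdX  M[L3]=90
step 4: P0: load  L3  ⟶  MI  (L3)  txn=∅  M[L3]=90
step 5: P0: load  L3  ⟶  MI  (L3)  txn=∅  M[L3]=90
step 6: P0: store L3 := 79  ⟶  MI  (L3)  txn=∅  M[L3]=90
step 7: P0: store L1 := 42  ⟶  MI  (L1)  txn=BusRdX  M[L1]=40
step 8: P1: load  L4  ⟶  IE  (L4)  txn=∅  M[L4]=20
step 9: P1: load  L4  ⟶  IE  (L4)  txn=∅  M[L4]=20
step 10: P1: load  L2  ⟶  SS  (L2)  txn=BusRd  M[L2]=90
step 11: P1: store L3 := 61  ⟶  IM  (L3)  txn=BusRdX+Flush  M[L3]=79
step 12: P1: store L3 := 74  ⟶  IM  (L3)  txn=∅  M[L3]=79
step 13: P1: load  L3  ⟶  IM  (L3)  txn=∅  M[L3]=79
step 14: P0: store L3 := 52  ⟶  MI  (L3)  txn=BusRdX+Flush  M[L3]=74
step 15: P0: store L3 := 22  ⟶  MI  (L3)  txn=∅  M[L3]=74
step 16: P0: load  L3  ⟶  MI  (L3)  txn=∅  M[L3]=74
step 17: P1: load  L3  ⟶  SS  (L3)  txn=BusRd+Flush  M[L3]=22
step 18: P0: load  L3  ⟶  SS  (L3)  txn=∅  M[L3]=22
step 19: P0: load  L3  ⟶  SS  (L3)  txn=∅  M[L3]=22
step 20: P0: load  L3  ⟶  SS  (L3)  txn=∅  M[L3]=22
step 21: P0: load  L2  ⟶  SS  (L2)  txn=∅  M[L2]=90
step 22: P1: store L3 := 58  ⟶  IM  (L3)  txn=BusUpgr  M[L3]=22
step 23: P0: load  L3  ⟶  SS  (L3)  txn=BusRd+Flush  M[L3]=58
step 24: P1: store L3 := 5  ⟶  IM  (L3)  txn=BusUpgr  M[L3]=58
step 25: P1: load  L3  ⟶  IM  (L3)  txn=∅  M[L3]=58

invalidations = 1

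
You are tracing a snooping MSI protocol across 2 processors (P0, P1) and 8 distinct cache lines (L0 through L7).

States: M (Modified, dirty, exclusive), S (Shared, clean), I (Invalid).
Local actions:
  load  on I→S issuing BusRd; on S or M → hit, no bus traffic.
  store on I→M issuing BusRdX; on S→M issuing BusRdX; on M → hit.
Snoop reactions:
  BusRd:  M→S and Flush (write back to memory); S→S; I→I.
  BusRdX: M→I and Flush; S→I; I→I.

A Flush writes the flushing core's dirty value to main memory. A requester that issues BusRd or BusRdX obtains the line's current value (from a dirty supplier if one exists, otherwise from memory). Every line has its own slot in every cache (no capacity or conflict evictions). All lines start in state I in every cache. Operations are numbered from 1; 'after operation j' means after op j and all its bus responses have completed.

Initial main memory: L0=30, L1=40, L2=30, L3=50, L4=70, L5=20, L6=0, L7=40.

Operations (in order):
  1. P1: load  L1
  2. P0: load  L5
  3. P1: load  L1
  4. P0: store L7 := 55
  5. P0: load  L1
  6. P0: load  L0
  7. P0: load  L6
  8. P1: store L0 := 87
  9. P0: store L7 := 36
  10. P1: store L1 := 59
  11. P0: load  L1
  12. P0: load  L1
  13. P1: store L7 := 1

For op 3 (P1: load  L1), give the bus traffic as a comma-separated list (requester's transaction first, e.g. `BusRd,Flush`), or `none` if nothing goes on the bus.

1. P1: load  L1  bus=[BusRd]  L1: P0=I P1=S  mem[L1]=40
2. P0: load  L5  bus=[BusRd]  L5: P0=S P1=I  mem[L5]=20
3. P1: load  L1  bus=[-]  L1: P0=I P1=S  mem[L1]=40
4. P0: store L7 := 55  bus=[BusRdX]  L7: P0=M P1=I  mem[L7]=40
5. P0: load  L1  bus=[BusRd]  L1: P0=S P1=S  mem[L1]=40
6. P0: load  L0  bus=[BusRd]  L0: P0=S P1=I  mem[L0]=30
7. P0: load  L6  bus=[BusRd]  L6: P0=S P1=I  mem[L6]=0
8. P1: store L0 := 87  bus=[BusRdX]  L0: P0=I P1=M  mem[L0]=30
9. P0: store L7 := 36  bus=[-]  L7: P0=M P1=I  mem[L7]=40
10. P1: store L1 := 59  bus=[BusRdX]  L1: P0=I P1=M  mem[L1]=40
11. P0: load  L1  bus=[BusRd,Flush]  L1: P0=S P1=S  mem[L1]=59
12. P0: load  L1  bus=[-]  L1: P0=S P1=S  mem[L1]=59
13. P1: store L7 := 1  bus=[BusRdX,Flush]  L7: P0=I P1=M  mem[L7]=36

bus = none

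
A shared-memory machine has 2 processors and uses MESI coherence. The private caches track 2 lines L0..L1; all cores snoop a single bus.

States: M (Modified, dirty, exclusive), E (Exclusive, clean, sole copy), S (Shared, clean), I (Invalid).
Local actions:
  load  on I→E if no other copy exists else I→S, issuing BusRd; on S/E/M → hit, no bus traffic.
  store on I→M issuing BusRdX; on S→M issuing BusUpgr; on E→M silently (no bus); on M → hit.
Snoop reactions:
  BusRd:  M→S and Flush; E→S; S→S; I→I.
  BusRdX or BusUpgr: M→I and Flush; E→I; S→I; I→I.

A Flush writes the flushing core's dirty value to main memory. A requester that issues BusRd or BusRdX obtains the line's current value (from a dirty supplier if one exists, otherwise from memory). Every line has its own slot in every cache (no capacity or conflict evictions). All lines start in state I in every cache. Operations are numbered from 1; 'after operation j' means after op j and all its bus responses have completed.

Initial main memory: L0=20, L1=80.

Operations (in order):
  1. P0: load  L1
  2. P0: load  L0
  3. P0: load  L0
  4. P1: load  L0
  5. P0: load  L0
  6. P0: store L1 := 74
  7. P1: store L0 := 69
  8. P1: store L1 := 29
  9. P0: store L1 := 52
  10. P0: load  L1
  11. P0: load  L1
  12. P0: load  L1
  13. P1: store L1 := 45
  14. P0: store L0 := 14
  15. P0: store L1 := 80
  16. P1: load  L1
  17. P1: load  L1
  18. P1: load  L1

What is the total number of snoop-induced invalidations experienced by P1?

1. P0: load  L1  bus=[BusRd]  L1: P0=E P1=I  mem[L1]=80
2. P0: load  L0  bus=[BusRd]  L0: P0=E P1=I  mem[L0]=20
3. P0: load  L0  bus=[-]  L0: P0=E P1=I  mem[L0]=20
4. P1: load  L0  bus=[BusRd]  L0: P0=S P1=S  mem[L0]=20
5. P0: load  L0  bus=[-]  L0: P0=S P1=S  mem[L0]=20
6. P0: store L1 := 74  bus=[-]  L1: P0=M P1=I  mem[L1]=80
7. P1: store L0 := 69  bus=[BusUpgr]  L0: P0=I P1=M  mem[L0]=20
8. P1: store L1 := 29  bus=[BusRdX,Flush]  L1: P0=I P1=M  mem[L1]=74
9. P0: store L1 := 52  bus=[BusRdX,Flush]  L1: P0=M P1=I  mem[L1]=29
10. P0: load  L1  bus=[-]  L1: P0=M P1=I  mem[L1]=29
11. P0: load  L1  bus=[-]  L1: P0=M P1=I  mem[L1]=29
12. P0: load  L1  bus=[-]  L1: P0=M P1=I  mem[L1]=29
13. P1: store L1 := 45  bus=[BusRdX,Flush]  L1: P0=I P1=M  mem[L1]=52
14. P0: store L0 := 14  bus=[BusRdX,Flush]  L0: P0=M P1=I  mem[L0]=69
15. P0: store L1 := 80  bus=[BusRdX,Flush]  L1: P0=M P1=I  mem[L1]=45
16. P1: load  L1  bus=[BusRd,Flush]  L1: P0=S P1=S  mem[L1]=80
17. P1: load  L1  bus=[-]  L1: P0=S P1=S  mem[L1]=80
18. P1: load  L1  bus=[-]  L1: P0=S P1=S  mem[L1]=80

invalidations = 3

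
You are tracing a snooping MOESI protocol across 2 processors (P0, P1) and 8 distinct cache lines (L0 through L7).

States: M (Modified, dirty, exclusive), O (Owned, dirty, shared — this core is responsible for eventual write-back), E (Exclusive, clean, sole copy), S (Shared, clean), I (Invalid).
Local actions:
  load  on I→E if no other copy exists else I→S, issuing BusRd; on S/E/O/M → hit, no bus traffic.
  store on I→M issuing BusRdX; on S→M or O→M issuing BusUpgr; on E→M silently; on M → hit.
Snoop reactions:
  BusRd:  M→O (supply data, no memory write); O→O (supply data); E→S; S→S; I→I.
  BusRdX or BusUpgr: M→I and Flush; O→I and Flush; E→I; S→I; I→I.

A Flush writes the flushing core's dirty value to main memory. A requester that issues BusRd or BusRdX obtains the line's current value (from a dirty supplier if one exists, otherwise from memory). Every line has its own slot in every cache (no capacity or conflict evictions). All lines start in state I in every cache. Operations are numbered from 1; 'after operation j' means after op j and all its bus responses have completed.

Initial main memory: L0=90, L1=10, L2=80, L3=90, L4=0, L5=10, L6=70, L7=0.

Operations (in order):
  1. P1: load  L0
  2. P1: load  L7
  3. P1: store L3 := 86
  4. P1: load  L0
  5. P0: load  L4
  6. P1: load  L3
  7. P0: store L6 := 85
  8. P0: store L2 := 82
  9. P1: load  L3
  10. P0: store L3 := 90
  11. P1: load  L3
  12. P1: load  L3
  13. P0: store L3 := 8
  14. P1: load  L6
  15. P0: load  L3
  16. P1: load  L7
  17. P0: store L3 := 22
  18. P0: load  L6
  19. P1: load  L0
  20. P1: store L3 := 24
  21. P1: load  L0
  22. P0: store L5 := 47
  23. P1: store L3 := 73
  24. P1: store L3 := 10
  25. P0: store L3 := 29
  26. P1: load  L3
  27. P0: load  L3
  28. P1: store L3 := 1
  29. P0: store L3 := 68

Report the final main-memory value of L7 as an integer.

memory[L7] = 0

  op1 P1: load  L0 → I/E on L0; bus BusRd; mem=90
  op2 P1: load  L7 → I/E on L7; bus BusRd; mem=0
  op3 P1: store L3 := 86 → I/M on L3; bus BusRdX; mem=90
  op4 P1: load  L0 → I/E on L0; bus (none); mem=90
  op5 P0: load  L4 → E/I on L4; bus BusRd; mem=0
  op6 P1: load  L3 → I/M on L3; bus (none); mem=90
  op7 P0: store L6 := 85 → M/I on L6; bus BusRdX; mem=70
  op8 P0: store L2 := 82 → M/I on L2; bus BusRdX; mem=80
  op9 P1: load  L3 → I/M on L3; bus (none); mem=90
  op10 P0: store L3 := 90 → M/I on L3; bus BusRdX Flush; mem=86
  op11 P1: load  L3 → O/S on L3; bus BusRd; mem=86
  op12 P1: load  L3 → O/S on L3; bus (none); mem=86
  op13 P0: store L3 := 8 → M/I on L3; bus BusUpgr; mem=86
  op14 P1: load  L6 → O/S on L6; bus BusRd; mem=70
  op15 P0: load  L3 → M/I on L3; bus (none); mem=86
  op16 P1: load  L7 → I/E on L7; bus (none); mem=0
  op17 P0: store L3 := 22 → M/I on L3; bus (none); mem=86
  op18 P0: load  L6 → O/S on L6; bus (none); mem=70
  op19 P1: load  L0 → I/E on L0; bus (none); mem=90
  op20 P1: store L3 := 24 → I/M on L3; bus BusRdX Flush; mem=22
  op21 P1: load  L0 → I/E on L0; bus (none); mem=90
  op22 P0: store L5 := 47 → M/I on L5; bus BusRdX; mem=10
  op23 P1: store L3 := 73 → I/M on L3; bus (none); mem=22
  op24 P1: store L3 := 10 → I/M on L3; bus (none); mem=22
  op25 P0: store L3 := 29 → M/I on L3; bus BusRdX Flush; mem=10
  op26 P1: load  L3 → O/S on L3; bus BusRd; mem=10
  op27 P0: load  L3 → O/S on L3; bus (none); mem=10
  op28 P1: store L3 := 1 → I/M on L3; bus BusUpgr Flush; mem=29
  op29 P0: store L3 := 68 → M/I on L3; bus BusRdX Flush; mem=1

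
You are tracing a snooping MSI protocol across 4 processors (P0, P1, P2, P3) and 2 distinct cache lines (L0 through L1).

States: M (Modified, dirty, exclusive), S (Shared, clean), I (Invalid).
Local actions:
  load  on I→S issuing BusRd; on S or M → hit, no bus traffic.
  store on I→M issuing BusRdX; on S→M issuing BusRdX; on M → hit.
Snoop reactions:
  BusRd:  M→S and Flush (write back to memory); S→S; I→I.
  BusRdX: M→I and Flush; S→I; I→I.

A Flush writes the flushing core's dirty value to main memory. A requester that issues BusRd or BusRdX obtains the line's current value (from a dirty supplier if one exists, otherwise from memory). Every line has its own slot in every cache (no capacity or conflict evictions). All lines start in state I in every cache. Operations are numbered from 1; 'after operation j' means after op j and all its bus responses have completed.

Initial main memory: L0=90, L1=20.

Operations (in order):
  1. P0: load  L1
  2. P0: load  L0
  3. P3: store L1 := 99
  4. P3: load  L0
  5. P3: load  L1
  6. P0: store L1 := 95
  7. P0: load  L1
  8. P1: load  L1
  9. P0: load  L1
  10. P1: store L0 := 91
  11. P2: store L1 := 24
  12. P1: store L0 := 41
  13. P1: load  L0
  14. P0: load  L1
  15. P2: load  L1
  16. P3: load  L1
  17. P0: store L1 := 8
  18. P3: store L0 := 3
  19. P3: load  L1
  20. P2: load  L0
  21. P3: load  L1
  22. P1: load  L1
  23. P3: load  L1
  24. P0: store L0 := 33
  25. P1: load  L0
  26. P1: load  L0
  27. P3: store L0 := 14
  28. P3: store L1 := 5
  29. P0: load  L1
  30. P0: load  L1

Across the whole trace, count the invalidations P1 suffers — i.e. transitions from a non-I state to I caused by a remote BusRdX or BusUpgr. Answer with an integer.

invalidations = 4

step 1: P0: load  L1  ⟶  SIII  (L1)  txn=BusRd  M[L1]=20
step 2: P0: load  L0  ⟶  SIII  (L0)  txn=BusRd  M[L0]=90
step 3: P3: store L1 := 99  ⟶  IIIM  (L1)  txn=BusRdX  M[L1]=20
step 4: P3: load  L0  ⟶  SIIS  (L0)  txn=BusRd  M[L0]=90
step 5: P3: load  L1  ⟶  IIIM  (L1)  txn=∅  M[L1]=20
step 6: P0: store L1 := 95  ⟶  MIII  (L1)  txn=BusRdX+Flush  M[L1]=99
step 7: P0: load  L1  ⟶  MIII  (L1)  txn=∅  M[L1]=99
step 8: P1: load  L1  ⟶  SSII  (L1)  txn=BusRd+Flush  M[L1]=95
step 9: P0: load  L1  ⟶  SSII  (L1)  txn=∅  M[L1]=95
step 10: P1: store L0 := 91  ⟶  IMII  (L0)  txn=BusRdX  M[L0]=90
step 11: P2: store L1 := 24  ⟶  IIMI  (L1)  txn=BusRdX  M[L1]=95
step 12: P1: store L0 := 41  ⟶  IMII  (L0)  txn=∅  M[L0]=90
step 13: P1: load  L0  ⟶  IMII  (L0)  txn=∅  M[L0]=90
step 14: P0: load  L1  ⟶  SISI  (L1)  txn=BusRd+Flush  M[L1]=24
step 15: P2: load  L1  ⟶  SISI  (L1)  txn=∅  M[L1]=24
step 16: P3: load  L1  ⟶  SISS  (L1)  txn=BusRd  M[L1]=24
step 17: P0: store L1 := 8  ⟶  MIII  (L1)  txn=BusRdX  M[L1]=24
step 18: P3: store L0 := 3  ⟶  IIIM  (L0)  txn=BusRdX+Flush  M[L0]=41
step 19: P3: load  L1  ⟶  SIIS  (L1)  txn=BusRd+Flush  M[L1]=8
step 20: P2: load  L0  ⟶  IISS  (L0)  txn=BusRd+Flush  M[L0]=3
step 21: P3: load  L1  ⟶  SIIS  (L1)  txn=∅  M[L1]=8
step 22: P1: load  L1  ⟶  SSIS  (L1)  txn=BusRd  M[L1]=8
step 23: P3: load  L1  ⟶  SSIS  (L1)  txn=∅  M[L1]=8
step 24: P0: store L0 := 33  ⟶  MIII  (L0)  txn=BusRdX  M[L0]=3
step 25: P1: load  L0  ⟶  SSII  (L0)  txn=BusRd+Flush  M[L0]=33
step 26: P1: load  L0  ⟶  SSII  (L0)  txn=∅  M[L0]=33
step 27: P3: store L0 := 14  ⟶  IIIM  (L0)  txn=BusRdX  M[L0]=33
step 28: P3: store L1 := 5  ⟶  IIIM  (L1)  txn=BusRdX  M[L1]=8
step 29: P0: load  L1  ⟶  SIIS  (L1)  txn=BusRd+Flush  M[L1]=5
step 30: P0: load  L1  ⟶  SIIS  (L1)  txn=∅  M[L1]=5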